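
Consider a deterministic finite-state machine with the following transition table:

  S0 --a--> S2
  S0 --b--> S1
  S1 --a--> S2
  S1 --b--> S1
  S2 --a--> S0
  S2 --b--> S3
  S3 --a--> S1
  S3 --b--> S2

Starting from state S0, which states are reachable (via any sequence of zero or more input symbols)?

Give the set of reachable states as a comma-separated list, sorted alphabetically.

BFS from S0:
  visit S0: S0--a-->S2 (new), S0--b-->S1 (new)
  visit S2: S2--a-->S0 (seen), S2--b-->S3 (new)
  visit S1: S1--a-->S2 (seen), S1--b-->S1 (seen)
  visit S3: S3--a-->S1 (seen), S3--b-->S2 (seen)

Answer: S0, S1, S2, S3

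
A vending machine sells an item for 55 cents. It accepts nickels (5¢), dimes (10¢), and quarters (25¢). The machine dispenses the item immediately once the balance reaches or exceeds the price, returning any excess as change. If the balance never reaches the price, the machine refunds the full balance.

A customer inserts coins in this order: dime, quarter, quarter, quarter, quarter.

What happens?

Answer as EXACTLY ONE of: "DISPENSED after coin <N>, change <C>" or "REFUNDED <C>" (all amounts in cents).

Answer: DISPENSED after coin 3, change 5

Derivation:
Price: 55¢
Coin 1 (dime, 10¢): balance = 10¢
Coin 2 (quarter, 25¢): balance = 35¢
Coin 3 (quarter, 25¢): balance = 60¢
  → balance >= price → DISPENSE, change = 60 - 55 = 5¢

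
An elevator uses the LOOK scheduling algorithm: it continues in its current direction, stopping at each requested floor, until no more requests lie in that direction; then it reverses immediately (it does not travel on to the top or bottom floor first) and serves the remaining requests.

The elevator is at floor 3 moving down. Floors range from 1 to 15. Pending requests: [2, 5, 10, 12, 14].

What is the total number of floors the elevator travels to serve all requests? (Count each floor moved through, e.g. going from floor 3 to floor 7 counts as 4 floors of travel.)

Start at floor 3 moving down, LOOK stop order: [2, 5, 10, 12, 14]
  3 → 2: |2-3| = 1, total = 1
  2 → 5: |5-2| = 3, total = 4
  5 → 10: |10-5| = 5, total = 9
  10 → 12: |12-10| = 2, total = 11
  12 → 14: |14-12| = 2, total = 13

Answer: 13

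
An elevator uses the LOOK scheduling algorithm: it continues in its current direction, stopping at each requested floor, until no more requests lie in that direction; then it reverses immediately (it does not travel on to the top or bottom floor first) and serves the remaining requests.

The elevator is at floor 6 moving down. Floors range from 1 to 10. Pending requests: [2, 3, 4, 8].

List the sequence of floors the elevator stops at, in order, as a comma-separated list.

Current: 6, moving DOWN
Serve below first (descending): [4, 3, 2]
Then reverse, serve above (ascending): [8]

Answer: 4, 3, 2, 8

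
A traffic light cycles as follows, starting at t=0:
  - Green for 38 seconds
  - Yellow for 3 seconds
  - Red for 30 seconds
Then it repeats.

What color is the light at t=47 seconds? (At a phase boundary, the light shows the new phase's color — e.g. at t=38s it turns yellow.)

Cycle length = 38 + 3 + 30 = 71s
t = 47, phase_t = 47 mod 71 = 47
47 >= 41 → RED

Answer: red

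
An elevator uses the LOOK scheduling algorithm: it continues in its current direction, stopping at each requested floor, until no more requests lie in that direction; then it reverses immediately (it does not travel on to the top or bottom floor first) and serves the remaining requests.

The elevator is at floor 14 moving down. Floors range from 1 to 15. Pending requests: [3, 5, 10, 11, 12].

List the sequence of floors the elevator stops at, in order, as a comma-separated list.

Current: 14, moving DOWN
Serve below first (descending): [12, 11, 10, 5, 3]
Then reverse, serve above (ascending): []

Answer: 12, 11, 10, 5, 3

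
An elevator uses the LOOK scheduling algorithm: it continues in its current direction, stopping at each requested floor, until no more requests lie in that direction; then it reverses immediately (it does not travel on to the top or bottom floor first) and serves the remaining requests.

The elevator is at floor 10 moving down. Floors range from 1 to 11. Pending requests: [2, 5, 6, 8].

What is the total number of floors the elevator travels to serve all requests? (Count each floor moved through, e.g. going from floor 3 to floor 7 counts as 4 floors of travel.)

Answer: 8

Derivation:
Start at floor 10 moving down, LOOK stop order: [8, 6, 5, 2]
  10 → 8: |8-10| = 2, total = 2
  8 → 6: |6-8| = 2, total = 4
  6 → 5: |5-6| = 1, total = 5
  5 → 2: |2-5| = 3, total = 8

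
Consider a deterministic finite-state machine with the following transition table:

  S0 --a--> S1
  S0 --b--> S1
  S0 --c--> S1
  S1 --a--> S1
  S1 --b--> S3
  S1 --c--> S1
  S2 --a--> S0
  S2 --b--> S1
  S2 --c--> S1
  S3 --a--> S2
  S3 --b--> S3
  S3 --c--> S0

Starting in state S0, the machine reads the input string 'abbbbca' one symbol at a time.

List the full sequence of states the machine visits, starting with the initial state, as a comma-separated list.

Start: S0
  read 'a': S0 --a--> S1
  read 'b': S1 --b--> S3
  read 'b': S3 --b--> S3
  read 'b': S3 --b--> S3
  read 'b': S3 --b--> S3
  read 'c': S3 --c--> S0
  read 'a': S0 --a--> S1

Answer: S0, S1, S3, S3, S3, S3, S0, S1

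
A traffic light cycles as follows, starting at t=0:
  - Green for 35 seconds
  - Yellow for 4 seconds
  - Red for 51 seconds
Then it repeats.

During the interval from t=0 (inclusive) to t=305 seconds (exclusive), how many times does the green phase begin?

Answer: 4

Derivation:
Cycle = 35+4+51 = 90s
green phase starts at t = k*90 + 0 for k=0,1,2,...
Need k*90+0 < 305 → k < 3.389
k ∈ {0, ..., 3} → 4 starts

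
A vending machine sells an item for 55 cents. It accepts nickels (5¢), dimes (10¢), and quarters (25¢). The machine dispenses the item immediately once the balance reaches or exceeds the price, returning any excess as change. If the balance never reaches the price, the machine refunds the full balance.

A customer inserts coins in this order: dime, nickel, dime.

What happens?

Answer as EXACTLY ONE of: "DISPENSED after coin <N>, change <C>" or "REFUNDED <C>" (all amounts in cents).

Answer: REFUNDED 25

Derivation:
Price: 55¢
Coin 1 (dime, 10¢): balance = 10¢
Coin 2 (nickel, 5¢): balance = 15¢
Coin 3 (dime, 10¢): balance = 25¢
All coins inserted, balance 25¢ < price 55¢ → REFUND 25¢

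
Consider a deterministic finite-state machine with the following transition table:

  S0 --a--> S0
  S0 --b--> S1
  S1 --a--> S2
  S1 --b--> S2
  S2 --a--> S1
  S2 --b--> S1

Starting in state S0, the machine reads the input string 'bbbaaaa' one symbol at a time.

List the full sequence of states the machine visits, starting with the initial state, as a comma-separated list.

Start: S0
  read 'b': S0 --b--> S1
  read 'b': S1 --b--> S2
  read 'b': S2 --b--> S1
  read 'a': S1 --a--> S2
  read 'a': S2 --a--> S1
  read 'a': S1 --a--> S2
  read 'a': S2 --a--> S1

Answer: S0, S1, S2, S1, S2, S1, S2, S1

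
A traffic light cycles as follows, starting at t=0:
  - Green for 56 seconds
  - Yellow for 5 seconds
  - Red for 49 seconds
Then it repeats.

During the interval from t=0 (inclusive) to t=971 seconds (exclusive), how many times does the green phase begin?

Cycle = 56+5+49 = 110s
green phase starts at t = k*110 + 0 for k=0,1,2,...
Need k*110+0 < 971 → k < 8.827
k ∈ {0, ..., 8} → 9 starts

Answer: 9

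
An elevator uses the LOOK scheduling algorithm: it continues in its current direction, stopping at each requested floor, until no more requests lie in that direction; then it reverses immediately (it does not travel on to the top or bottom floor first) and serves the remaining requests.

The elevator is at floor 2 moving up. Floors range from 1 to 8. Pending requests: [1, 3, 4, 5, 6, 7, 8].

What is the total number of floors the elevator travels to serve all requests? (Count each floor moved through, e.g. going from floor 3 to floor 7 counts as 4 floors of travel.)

Start at floor 2 moving up, LOOK stop order: [3, 4, 5, 6, 7, 8, 1]
  2 → 3: |3-2| = 1, total = 1
  3 → 4: |4-3| = 1, total = 2
  4 → 5: |5-4| = 1, total = 3
  5 → 6: |6-5| = 1, total = 4
  6 → 7: |7-6| = 1, total = 5
  7 → 8: |8-7| = 1, total = 6
  8 → 1: |1-8| = 7, total = 13

Answer: 13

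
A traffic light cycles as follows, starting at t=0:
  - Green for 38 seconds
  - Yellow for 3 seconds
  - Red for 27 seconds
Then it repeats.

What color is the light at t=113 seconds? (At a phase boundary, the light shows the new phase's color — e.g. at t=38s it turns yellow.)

Answer: red

Derivation:
Cycle length = 38 + 3 + 27 = 68s
t = 113, phase_t = 113 mod 68 = 45
45 >= 41 → RED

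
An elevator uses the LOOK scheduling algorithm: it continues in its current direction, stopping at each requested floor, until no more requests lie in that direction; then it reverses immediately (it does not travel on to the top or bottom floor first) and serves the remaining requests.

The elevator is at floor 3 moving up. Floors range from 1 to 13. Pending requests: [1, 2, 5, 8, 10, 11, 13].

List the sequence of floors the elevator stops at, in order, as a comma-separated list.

Answer: 5, 8, 10, 11, 13, 2, 1

Derivation:
Current: 3, moving UP
Serve above first (ascending): [5, 8, 10, 11, 13]
Then reverse, serve below (descending): [2, 1]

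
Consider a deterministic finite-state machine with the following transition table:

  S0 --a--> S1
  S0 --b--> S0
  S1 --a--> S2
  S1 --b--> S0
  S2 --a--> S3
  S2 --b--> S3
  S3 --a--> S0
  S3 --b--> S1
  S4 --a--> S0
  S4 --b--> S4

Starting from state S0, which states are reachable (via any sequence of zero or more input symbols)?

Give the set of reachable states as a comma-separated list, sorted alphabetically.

BFS from S0:
  visit S0: S0--a-->S1 (new), S0--b-->S0 (seen)
  visit S1: S1--a-->S2 (new), S1--b-->S0 (seen)
  visit S2: S2--a-->S3 (new), S2--b-->S3 (seen)
  visit S3: S3--a-->S0 (seen), S3--b-->S1 (seen)

Answer: S0, S1, S2, S3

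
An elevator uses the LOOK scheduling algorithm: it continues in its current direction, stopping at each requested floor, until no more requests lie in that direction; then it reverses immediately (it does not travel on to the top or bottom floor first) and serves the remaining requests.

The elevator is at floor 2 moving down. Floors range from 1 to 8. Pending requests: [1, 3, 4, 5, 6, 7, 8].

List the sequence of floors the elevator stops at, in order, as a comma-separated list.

Answer: 1, 3, 4, 5, 6, 7, 8

Derivation:
Current: 2, moving DOWN
Serve below first (descending): [1]
Then reverse, serve above (ascending): [3, 4, 5, 6, 7, 8]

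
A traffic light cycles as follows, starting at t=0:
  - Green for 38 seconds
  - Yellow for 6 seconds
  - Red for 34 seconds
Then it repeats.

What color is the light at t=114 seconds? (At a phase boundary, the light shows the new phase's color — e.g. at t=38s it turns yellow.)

Cycle length = 38 + 6 + 34 = 78s
t = 114, phase_t = 114 mod 78 = 36
36 < 38 (green end) → GREEN

Answer: green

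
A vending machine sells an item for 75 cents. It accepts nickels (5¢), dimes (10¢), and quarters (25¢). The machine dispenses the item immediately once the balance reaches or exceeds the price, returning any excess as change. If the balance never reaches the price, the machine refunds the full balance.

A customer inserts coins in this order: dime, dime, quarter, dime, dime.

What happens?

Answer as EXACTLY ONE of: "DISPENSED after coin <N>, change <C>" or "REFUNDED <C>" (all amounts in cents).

Price: 75¢
Coin 1 (dime, 10¢): balance = 10¢
Coin 2 (dime, 10¢): balance = 20¢
Coin 3 (quarter, 25¢): balance = 45¢
Coin 4 (dime, 10¢): balance = 55¢
Coin 5 (dime, 10¢): balance = 65¢
All coins inserted, balance 65¢ < price 75¢ → REFUND 65¢

Answer: REFUNDED 65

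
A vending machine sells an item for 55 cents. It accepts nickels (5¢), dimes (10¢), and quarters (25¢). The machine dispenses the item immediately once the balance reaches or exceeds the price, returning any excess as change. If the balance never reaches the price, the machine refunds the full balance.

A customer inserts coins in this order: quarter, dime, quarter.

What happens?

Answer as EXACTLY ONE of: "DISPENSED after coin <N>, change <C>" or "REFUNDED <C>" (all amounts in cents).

Price: 55¢
Coin 1 (quarter, 25¢): balance = 25¢
Coin 2 (dime, 10¢): balance = 35¢
Coin 3 (quarter, 25¢): balance = 60¢
  → balance >= price → DISPENSE, change = 60 - 55 = 5¢

Answer: DISPENSED after coin 3, change 5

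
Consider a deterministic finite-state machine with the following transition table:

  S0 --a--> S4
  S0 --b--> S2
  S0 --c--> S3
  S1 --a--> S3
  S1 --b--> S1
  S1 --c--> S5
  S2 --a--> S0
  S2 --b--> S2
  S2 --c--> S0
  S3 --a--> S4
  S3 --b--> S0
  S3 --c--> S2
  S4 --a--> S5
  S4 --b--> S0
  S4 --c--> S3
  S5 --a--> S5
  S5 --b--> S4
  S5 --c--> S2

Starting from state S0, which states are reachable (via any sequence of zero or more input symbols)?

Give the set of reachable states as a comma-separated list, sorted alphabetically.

BFS from S0:
  visit S0: S0--a-->S4 (new), S0--b-->S2 (new), S0--c-->S3 (new)
  visit S4: S4--a-->S5 (new), S4--b-->S0 (seen), S4--c-->S3 (seen)
  visit S2: S2--a-->S0 (seen), S2--b-->S2 (seen), S2--c-->S0 (seen)
  visit S3: S3--a-->S4 (seen), S3--b-->S0 (seen), S3--c-->S2 (seen)
  visit S5: S5--a-->S5 (seen), S5--b-->S4 (seen), S5--c-->S2 (seen)

Answer: S0, S2, S3, S4, S5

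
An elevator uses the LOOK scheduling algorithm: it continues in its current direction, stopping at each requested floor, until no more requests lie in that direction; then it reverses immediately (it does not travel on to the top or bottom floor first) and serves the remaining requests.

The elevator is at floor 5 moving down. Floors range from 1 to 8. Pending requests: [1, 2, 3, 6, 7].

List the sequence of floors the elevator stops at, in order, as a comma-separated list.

Current: 5, moving DOWN
Serve below first (descending): [3, 2, 1]
Then reverse, serve above (ascending): [6, 7]

Answer: 3, 2, 1, 6, 7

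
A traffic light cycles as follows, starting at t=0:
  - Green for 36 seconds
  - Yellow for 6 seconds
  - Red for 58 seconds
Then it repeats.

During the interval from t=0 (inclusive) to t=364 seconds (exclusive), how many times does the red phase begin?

Answer: 4

Derivation:
Cycle = 36+6+58 = 100s
red phase starts at t = k*100 + 42 for k=0,1,2,...
Need k*100+42 < 364 → k < 3.220
k ∈ {0, ..., 3} → 4 starts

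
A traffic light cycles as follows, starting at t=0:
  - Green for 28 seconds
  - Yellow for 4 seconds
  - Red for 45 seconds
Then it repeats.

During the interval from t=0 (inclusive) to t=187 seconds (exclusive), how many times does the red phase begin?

Cycle = 28+4+45 = 77s
red phase starts at t = k*77 + 32 for k=0,1,2,...
Need k*77+32 < 187 → k < 2.013
k ∈ {0, ..., 2} → 3 starts

Answer: 3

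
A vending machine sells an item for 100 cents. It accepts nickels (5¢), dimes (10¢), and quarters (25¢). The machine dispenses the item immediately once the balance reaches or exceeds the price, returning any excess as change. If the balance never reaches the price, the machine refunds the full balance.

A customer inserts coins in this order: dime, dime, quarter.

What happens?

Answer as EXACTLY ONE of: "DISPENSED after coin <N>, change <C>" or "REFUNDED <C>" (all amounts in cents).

Price: 100¢
Coin 1 (dime, 10¢): balance = 10¢
Coin 2 (dime, 10¢): balance = 20¢
Coin 3 (quarter, 25¢): balance = 45¢
All coins inserted, balance 45¢ < price 100¢ → REFUND 45¢

Answer: REFUNDED 45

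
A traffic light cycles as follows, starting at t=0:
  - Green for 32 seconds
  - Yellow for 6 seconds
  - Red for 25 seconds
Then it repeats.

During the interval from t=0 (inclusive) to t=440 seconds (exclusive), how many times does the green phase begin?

Cycle = 32+6+25 = 63s
green phase starts at t = k*63 + 0 for k=0,1,2,...
Need k*63+0 < 440 → k < 6.984
k ∈ {0, ..., 6} → 7 starts

Answer: 7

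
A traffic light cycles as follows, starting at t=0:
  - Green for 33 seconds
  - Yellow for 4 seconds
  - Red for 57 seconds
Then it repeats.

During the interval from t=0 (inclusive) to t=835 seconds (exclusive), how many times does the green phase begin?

Cycle = 33+4+57 = 94s
green phase starts at t = k*94 + 0 for k=0,1,2,...
Need k*94+0 < 835 → k < 8.883
k ∈ {0, ..., 8} → 9 starts

Answer: 9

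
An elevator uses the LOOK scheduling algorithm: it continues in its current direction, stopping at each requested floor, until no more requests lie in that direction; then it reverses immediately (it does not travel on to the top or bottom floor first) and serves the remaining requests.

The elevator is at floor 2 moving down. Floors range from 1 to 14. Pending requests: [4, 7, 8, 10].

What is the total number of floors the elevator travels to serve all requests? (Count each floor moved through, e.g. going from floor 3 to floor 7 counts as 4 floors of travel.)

Answer: 8

Derivation:
Start at floor 2 moving down, LOOK stop order: [4, 7, 8, 10]
  2 → 4: |4-2| = 2, total = 2
  4 → 7: |7-4| = 3, total = 5
  7 → 8: |8-7| = 1, total = 6
  8 → 10: |10-8| = 2, total = 8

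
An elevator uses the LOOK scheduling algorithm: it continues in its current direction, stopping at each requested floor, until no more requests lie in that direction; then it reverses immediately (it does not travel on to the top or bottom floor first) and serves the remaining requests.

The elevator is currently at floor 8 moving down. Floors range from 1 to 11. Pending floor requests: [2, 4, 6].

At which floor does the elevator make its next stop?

Current floor: 8, direction: down
Requests above: []
Requests below: [2, 4, 6]
Moving down and requests lie below → nearest below is max([2, 4, 6]) = 6

Answer: 6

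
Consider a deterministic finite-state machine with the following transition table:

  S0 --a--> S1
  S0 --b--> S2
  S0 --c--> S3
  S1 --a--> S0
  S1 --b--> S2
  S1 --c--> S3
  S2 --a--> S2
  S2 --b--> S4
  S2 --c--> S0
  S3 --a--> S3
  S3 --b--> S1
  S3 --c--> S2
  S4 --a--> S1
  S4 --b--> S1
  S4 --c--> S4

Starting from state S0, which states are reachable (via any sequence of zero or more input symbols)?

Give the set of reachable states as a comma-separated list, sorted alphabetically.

Answer: S0, S1, S2, S3, S4

Derivation:
BFS from S0:
  visit S0: S0--a-->S1 (new), S0--b-->S2 (new), S0--c-->S3 (new)
  visit S1: S1--a-->S0 (seen), S1--b-->S2 (seen), S1--c-->S3 (seen)
  visit S2: S2--a-->S2 (seen), S2--b-->S4 (new), S2--c-->S0 (seen)
  visit S3: S3--a-->S3 (seen), S3--b-->S1 (seen), S3--c-->S2 (seen)
  visit S4: S4--a-->S1 (seen), S4--b-->S1 (seen), S4--c-->S4 (seen)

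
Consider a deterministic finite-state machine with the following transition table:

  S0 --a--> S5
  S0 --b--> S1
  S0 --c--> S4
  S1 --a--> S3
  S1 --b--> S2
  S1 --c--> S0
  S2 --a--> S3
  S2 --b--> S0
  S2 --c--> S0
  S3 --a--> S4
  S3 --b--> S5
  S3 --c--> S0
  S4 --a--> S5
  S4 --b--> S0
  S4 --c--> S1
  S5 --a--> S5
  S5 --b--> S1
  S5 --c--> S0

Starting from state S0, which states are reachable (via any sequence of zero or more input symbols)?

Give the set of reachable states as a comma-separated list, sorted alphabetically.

Answer: S0, S1, S2, S3, S4, S5

Derivation:
BFS from S0:
  visit S0: S0--a-->S5 (new), S0--b-->S1 (new), S0--c-->S4 (new)
  visit S5: S5--a-->S5 (seen), S5--b-->S1 (seen), S5--c-->S0 (seen)
  visit S1: S1--a-->S3 (new), S1--b-->S2 (new), S1--c-->S0 (seen)
  visit S4: S4--a-->S5 (seen), S4--b-->S0 (seen), S4--c-->S1 (seen)
  visit S3: S3--a-->S4 (seen), S3--b-->S5 (seen), S3--c-->S0 (seen)
  visit S2: S2--a-->S3 (seen), S2--b-->S0 (seen), S2--c-->S0 (seen)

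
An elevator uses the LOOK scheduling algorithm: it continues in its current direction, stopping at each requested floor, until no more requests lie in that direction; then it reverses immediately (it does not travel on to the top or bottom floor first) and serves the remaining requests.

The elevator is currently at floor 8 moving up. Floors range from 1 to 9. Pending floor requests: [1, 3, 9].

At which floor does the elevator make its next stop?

Answer: 9

Derivation:
Current floor: 8, direction: up
Requests above: [9]
Requests below: [1, 3]
Moving up and requests lie above → nearest above is min([9]) = 9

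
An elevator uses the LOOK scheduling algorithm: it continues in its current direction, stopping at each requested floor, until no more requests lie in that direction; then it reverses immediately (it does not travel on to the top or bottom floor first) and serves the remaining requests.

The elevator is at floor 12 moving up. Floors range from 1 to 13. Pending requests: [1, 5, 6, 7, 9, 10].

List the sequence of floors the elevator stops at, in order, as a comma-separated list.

Current: 12, moving UP
Serve above first (ascending): []
Then reverse, serve below (descending): [10, 9, 7, 6, 5, 1]

Answer: 10, 9, 7, 6, 5, 1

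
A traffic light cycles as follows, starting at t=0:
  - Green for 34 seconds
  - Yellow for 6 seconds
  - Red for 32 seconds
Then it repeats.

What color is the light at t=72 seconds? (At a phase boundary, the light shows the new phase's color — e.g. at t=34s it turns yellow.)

Answer: green

Derivation:
Cycle length = 34 + 6 + 32 = 72s
t = 72, phase_t = 72 mod 72 = 0
0 < 34 (green end) → GREEN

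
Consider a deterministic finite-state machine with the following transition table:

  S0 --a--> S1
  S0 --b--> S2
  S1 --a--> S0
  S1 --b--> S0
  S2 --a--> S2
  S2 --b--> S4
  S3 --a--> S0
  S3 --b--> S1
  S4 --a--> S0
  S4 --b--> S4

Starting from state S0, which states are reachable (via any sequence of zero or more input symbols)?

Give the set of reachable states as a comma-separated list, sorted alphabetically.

BFS from S0:
  visit S0: S0--a-->S1 (new), S0--b-->S2 (new)
  visit S1: S1--a-->S0 (seen), S1--b-->S0 (seen)
  visit S2: S2--a-->S2 (seen), S2--b-->S4 (new)
  visit S4: S4--a-->S0 (seen), S4--b-->S4 (seen)

Answer: S0, S1, S2, S4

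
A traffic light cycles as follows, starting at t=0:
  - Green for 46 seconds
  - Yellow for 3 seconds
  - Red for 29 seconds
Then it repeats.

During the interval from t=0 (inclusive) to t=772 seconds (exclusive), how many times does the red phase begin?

Answer: 10

Derivation:
Cycle = 46+3+29 = 78s
red phase starts at t = k*78 + 49 for k=0,1,2,...
Need k*78+49 < 772 → k < 9.269
k ∈ {0, ..., 9} → 10 starts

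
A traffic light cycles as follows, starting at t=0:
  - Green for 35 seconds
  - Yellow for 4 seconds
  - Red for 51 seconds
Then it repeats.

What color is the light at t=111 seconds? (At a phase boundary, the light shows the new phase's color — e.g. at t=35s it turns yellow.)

Answer: green

Derivation:
Cycle length = 35 + 4 + 51 = 90s
t = 111, phase_t = 111 mod 90 = 21
21 < 35 (green end) → GREEN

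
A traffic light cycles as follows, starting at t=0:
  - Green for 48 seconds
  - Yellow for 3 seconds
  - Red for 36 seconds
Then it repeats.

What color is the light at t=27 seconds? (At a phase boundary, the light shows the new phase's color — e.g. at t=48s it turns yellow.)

Answer: green

Derivation:
Cycle length = 48 + 3 + 36 = 87s
t = 27, phase_t = 27 mod 87 = 27
27 < 48 (green end) → GREEN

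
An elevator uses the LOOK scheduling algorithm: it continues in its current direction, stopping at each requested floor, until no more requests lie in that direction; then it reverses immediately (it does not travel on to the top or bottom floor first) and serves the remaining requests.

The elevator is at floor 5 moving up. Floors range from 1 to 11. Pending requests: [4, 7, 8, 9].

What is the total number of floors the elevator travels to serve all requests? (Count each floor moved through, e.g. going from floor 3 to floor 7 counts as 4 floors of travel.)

Answer: 9

Derivation:
Start at floor 5 moving up, LOOK stop order: [7, 8, 9, 4]
  5 → 7: |7-5| = 2, total = 2
  7 → 8: |8-7| = 1, total = 3
  8 → 9: |9-8| = 1, total = 4
  9 → 4: |4-9| = 5, total = 9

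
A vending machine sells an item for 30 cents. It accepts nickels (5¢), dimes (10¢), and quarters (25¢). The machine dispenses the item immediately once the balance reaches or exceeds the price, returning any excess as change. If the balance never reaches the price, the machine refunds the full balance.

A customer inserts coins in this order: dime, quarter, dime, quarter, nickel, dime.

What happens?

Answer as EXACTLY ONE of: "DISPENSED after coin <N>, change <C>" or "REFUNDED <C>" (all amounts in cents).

Answer: DISPENSED after coin 2, change 5

Derivation:
Price: 30¢
Coin 1 (dime, 10¢): balance = 10¢
Coin 2 (quarter, 25¢): balance = 35¢
  → balance >= price → DISPENSE, change = 35 - 30 = 5¢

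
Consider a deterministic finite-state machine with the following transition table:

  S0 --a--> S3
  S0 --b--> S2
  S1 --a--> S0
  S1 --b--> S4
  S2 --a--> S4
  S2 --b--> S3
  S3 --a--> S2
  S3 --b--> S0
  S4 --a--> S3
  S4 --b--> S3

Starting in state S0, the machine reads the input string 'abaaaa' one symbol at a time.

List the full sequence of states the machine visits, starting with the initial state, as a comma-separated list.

Answer: S0, S3, S0, S3, S2, S4, S3

Derivation:
Start: S0
  read 'a': S0 --a--> S3
  read 'b': S3 --b--> S0
  read 'a': S0 --a--> S3
  read 'a': S3 --a--> S2
  read 'a': S2 --a--> S4
  read 'a': S4 --a--> S3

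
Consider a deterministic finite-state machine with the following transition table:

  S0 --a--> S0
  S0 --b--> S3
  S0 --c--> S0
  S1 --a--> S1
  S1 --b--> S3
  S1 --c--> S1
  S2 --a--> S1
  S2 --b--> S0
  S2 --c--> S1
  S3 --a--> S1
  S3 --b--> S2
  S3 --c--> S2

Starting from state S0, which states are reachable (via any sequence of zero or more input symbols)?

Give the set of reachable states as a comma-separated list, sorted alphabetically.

BFS from S0:
  visit S0: S0--a-->S0 (seen), S0--b-->S3 (new), S0--c-->S0 (seen)
  visit S3: S3--a-->S1 (new), S3--b-->S2 (new), S3--c-->S2 (seen)
  visit S1: S1--a-->S1 (seen), S1--b-->S3 (seen), S1--c-->S1 (seen)
  visit S2: S2--a-->S1 (seen), S2--b-->S0 (seen), S2--c-->S1 (seen)

Answer: S0, S1, S2, S3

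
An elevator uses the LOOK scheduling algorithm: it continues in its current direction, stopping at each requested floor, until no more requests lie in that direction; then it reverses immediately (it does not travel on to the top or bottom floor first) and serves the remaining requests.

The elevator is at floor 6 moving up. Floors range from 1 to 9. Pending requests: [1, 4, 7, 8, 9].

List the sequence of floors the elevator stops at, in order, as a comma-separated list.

Answer: 7, 8, 9, 4, 1

Derivation:
Current: 6, moving UP
Serve above first (ascending): [7, 8, 9]
Then reverse, serve below (descending): [4, 1]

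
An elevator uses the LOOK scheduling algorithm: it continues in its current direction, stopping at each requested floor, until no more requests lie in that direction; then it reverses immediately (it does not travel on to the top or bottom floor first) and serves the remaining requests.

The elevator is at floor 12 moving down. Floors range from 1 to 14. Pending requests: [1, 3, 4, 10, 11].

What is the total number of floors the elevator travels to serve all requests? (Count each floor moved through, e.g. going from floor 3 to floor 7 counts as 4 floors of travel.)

Answer: 11

Derivation:
Start at floor 12 moving down, LOOK stop order: [11, 10, 4, 3, 1]
  12 → 11: |11-12| = 1, total = 1
  11 → 10: |10-11| = 1, total = 2
  10 → 4: |4-10| = 6, total = 8
  4 → 3: |3-4| = 1, total = 9
  3 → 1: |1-3| = 2, total = 11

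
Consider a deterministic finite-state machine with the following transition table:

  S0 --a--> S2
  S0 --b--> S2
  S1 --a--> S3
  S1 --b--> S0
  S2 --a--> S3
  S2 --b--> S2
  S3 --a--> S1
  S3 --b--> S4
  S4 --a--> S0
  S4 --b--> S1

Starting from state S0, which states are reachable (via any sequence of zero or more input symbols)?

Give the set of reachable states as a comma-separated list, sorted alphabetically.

BFS from S0:
  visit S0: S0--a-->S2 (new), S0--b-->S2 (seen)
  visit S2: S2--a-->S3 (new), S2--b-->S2 (seen)
  visit S3: S3--a-->S1 (new), S3--b-->S4 (new)
  visit S1: S1--a-->S3 (seen), S1--b-->S0 (seen)
  visit S4: S4--a-->S0 (seen), S4--b-->S1 (seen)

Answer: S0, S1, S2, S3, S4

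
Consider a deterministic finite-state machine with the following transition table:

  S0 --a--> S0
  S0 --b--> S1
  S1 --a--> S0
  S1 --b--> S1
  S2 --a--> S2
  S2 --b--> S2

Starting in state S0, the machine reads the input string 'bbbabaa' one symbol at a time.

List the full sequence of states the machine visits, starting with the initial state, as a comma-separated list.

Answer: S0, S1, S1, S1, S0, S1, S0, S0

Derivation:
Start: S0
  read 'b': S0 --b--> S1
  read 'b': S1 --b--> S1
  read 'b': S1 --b--> S1
  read 'a': S1 --a--> S0
  read 'b': S0 --b--> S1
  read 'a': S1 --a--> S0
  read 'a': S0 --a--> S0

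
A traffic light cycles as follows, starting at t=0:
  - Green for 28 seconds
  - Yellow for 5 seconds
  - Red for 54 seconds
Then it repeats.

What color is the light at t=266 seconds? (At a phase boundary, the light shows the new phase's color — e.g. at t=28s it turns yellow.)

Answer: green

Derivation:
Cycle length = 28 + 5 + 54 = 87s
t = 266, phase_t = 266 mod 87 = 5
5 < 28 (green end) → GREEN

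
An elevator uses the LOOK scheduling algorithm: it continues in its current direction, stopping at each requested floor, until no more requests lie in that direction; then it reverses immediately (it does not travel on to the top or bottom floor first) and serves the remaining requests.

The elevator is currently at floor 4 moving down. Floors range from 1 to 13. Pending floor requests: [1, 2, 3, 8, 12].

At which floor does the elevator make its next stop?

Current floor: 4, direction: down
Requests above: [8, 12]
Requests below: [1, 2, 3]
Moving down and requests lie below → nearest below is max([1, 2, 3]) = 3

Answer: 3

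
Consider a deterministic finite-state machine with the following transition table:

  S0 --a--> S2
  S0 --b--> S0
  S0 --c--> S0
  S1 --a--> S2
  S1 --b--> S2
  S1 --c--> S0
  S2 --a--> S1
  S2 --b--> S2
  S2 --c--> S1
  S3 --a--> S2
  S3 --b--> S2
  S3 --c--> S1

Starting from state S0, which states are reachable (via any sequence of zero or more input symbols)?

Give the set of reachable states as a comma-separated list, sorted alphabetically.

Answer: S0, S1, S2

Derivation:
BFS from S0:
  visit S0: S0--a-->S2 (new), S0--b-->S0 (seen), S0--c-->S0 (seen)
  visit S2: S2--a-->S1 (new), S2--b-->S2 (seen), S2--c-->S1 (seen)
  visit S1: S1--a-->S2 (seen), S1--b-->S2 (seen), S1--c-->S0 (seen)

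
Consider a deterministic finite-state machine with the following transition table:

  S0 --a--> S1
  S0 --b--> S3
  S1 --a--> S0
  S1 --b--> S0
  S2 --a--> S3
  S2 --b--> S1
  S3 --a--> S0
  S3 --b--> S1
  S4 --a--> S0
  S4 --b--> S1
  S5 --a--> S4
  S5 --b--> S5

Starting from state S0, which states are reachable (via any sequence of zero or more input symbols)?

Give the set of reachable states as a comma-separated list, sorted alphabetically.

Answer: S0, S1, S3

Derivation:
BFS from S0:
  visit S0: S0--a-->S1 (new), S0--b-->S3 (new)
  visit S1: S1--a-->S0 (seen), S1--b-->S0 (seen)
  visit S3: S3--a-->S0 (seen), S3--b-->S1 (seen)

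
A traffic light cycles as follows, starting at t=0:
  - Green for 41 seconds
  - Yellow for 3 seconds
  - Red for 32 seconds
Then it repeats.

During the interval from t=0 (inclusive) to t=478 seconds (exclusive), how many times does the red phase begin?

Answer: 6

Derivation:
Cycle = 41+3+32 = 76s
red phase starts at t = k*76 + 44 for k=0,1,2,...
Need k*76+44 < 478 → k < 5.711
k ∈ {0, ..., 5} → 6 starts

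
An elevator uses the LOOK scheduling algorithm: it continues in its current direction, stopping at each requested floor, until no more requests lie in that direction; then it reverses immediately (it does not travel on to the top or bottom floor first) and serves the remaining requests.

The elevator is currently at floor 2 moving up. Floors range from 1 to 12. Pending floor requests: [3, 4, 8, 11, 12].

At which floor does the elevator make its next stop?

Answer: 3

Derivation:
Current floor: 2, direction: up
Requests above: [3, 4, 8, 11, 12]
Requests below: []
Moving up and requests lie above → nearest above is min([3, 4, 8, 11, 12]) = 3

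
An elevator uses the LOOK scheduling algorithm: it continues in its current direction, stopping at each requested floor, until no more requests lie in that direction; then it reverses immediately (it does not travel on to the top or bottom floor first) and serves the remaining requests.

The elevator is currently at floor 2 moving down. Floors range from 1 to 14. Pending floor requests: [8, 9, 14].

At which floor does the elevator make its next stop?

Current floor: 2, direction: down
Requests above: [8, 9, 14]
Requests below: []
Moving down but no requests below → reverse; nearest above is min([8, 9, 14]) = 8

Answer: 8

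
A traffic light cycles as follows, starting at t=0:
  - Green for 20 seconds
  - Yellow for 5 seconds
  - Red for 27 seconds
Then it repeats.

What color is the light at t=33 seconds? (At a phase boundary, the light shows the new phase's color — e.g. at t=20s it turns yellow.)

Cycle length = 20 + 5 + 27 = 52s
t = 33, phase_t = 33 mod 52 = 33
33 >= 25 → RED

Answer: red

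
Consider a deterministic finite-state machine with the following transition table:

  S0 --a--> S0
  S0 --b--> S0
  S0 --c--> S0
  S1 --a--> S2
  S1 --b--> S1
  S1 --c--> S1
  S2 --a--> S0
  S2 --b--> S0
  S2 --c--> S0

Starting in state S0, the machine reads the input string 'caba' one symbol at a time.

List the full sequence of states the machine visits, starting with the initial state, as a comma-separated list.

Start: S0
  read 'c': S0 --c--> S0
  read 'a': S0 --a--> S0
  read 'b': S0 --b--> S0
  read 'a': S0 --a--> S0

Answer: S0, S0, S0, S0, S0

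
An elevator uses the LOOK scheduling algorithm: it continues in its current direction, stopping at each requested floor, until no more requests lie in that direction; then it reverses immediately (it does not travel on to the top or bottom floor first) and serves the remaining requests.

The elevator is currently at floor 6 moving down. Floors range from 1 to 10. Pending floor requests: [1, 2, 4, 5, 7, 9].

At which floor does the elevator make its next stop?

Answer: 5

Derivation:
Current floor: 6, direction: down
Requests above: [7, 9]
Requests below: [1, 2, 4, 5]
Moving down and requests lie below → nearest below is max([1, 2, 4, 5]) = 5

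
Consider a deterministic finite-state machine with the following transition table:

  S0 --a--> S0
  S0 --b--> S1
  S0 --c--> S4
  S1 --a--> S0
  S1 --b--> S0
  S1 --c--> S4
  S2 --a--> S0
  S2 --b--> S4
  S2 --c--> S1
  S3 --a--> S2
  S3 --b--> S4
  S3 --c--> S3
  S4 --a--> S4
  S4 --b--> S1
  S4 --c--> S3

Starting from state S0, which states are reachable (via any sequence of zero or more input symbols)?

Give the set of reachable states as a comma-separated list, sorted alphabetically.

BFS from S0:
  visit S0: S0--a-->S0 (seen), S0--b-->S1 (new), S0--c-->S4 (new)
  visit S1: S1--a-->S0 (seen), S1--b-->S0 (seen), S1--c-->S4 (seen)
  visit S4: S4--a-->S4 (seen), S4--b-->S1 (seen), S4--c-->S3 (new)
  visit S3: S3--a-->S2 (new), S3--b-->S4 (seen), S3--c-->S3 (seen)
  visit S2: S2--a-->S0 (seen), S2--b-->S4 (seen), S2--c-->S1 (seen)

Answer: S0, S1, S2, S3, S4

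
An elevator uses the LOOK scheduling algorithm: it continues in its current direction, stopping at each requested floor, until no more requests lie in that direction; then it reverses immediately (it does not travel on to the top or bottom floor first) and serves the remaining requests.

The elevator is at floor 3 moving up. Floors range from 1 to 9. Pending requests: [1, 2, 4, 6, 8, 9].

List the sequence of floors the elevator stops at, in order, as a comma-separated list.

Answer: 4, 6, 8, 9, 2, 1

Derivation:
Current: 3, moving UP
Serve above first (ascending): [4, 6, 8, 9]
Then reverse, serve below (descending): [2, 1]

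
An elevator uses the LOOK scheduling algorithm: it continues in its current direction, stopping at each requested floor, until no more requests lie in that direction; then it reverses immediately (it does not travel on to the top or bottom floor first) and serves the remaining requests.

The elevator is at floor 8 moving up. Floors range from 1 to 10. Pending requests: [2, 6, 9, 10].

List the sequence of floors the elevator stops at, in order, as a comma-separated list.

Current: 8, moving UP
Serve above first (ascending): [9, 10]
Then reverse, serve below (descending): [6, 2]

Answer: 9, 10, 6, 2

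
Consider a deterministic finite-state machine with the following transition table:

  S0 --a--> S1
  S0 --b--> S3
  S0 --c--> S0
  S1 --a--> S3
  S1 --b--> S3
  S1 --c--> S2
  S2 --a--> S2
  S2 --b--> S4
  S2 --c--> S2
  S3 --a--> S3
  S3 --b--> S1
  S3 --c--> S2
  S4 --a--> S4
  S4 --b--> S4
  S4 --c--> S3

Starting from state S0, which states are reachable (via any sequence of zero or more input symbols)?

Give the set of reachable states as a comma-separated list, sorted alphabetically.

BFS from S0:
  visit S0: S0--a-->S1 (new), S0--b-->S3 (new), S0--c-->S0 (seen)
  visit S1: S1--a-->S3 (seen), S1--b-->S3 (seen), S1--c-->S2 (new)
  visit S3: S3--a-->S3 (seen), S3--b-->S1 (seen), S3--c-->S2 (seen)
  visit S2: S2--a-->S2 (seen), S2--b-->S4 (new), S2--c-->S2 (seen)
  visit S4: S4--a-->S4 (seen), S4--b-->S4 (seen), S4--c-->S3 (seen)

Answer: S0, S1, S2, S3, S4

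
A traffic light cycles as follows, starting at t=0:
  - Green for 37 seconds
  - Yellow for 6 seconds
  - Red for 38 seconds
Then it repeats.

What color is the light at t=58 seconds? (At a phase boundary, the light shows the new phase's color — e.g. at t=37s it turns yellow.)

Cycle length = 37 + 6 + 38 = 81s
t = 58, phase_t = 58 mod 81 = 58
58 >= 43 → RED

Answer: red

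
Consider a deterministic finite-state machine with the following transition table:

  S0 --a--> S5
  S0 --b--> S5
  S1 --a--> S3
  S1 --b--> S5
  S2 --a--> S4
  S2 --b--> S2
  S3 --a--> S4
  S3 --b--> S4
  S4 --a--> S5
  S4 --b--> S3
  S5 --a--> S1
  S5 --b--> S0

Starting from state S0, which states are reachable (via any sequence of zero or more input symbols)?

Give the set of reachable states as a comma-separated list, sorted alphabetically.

Answer: S0, S1, S3, S4, S5

Derivation:
BFS from S0:
  visit S0: S0--a-->S5 (new), S0--b-->S5 (seen)
  visit S5: S5--a-->S1 (new), S5--b-->S0 (seen)
  visit S1: S1--a-->S3 (new), S1--b-->S5 (seen)
  visit S3: S3--a-->S4 (new), S3--b-->S4 (seen)
  visit S4: S4--a-->S5 (seen), S4--b-->S3 (seen)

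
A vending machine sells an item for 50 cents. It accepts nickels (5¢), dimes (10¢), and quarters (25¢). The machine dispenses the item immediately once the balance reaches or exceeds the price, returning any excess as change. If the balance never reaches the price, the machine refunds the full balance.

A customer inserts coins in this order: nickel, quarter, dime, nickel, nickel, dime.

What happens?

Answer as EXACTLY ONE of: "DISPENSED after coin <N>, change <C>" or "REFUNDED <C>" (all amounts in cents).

Price: 50¢
Coin 1 (nickel, 5¢): balance = 5¢
Coin 2 (quarter, 25¢): balance = 30¢
Coin 3 (dime, 10¢): balance = 40¢
Coin 4 (nickel, 5¢): balance = 45¢
Coin 5 (nickel, 5¢): balance = 50¢
  → balance >= price → DISPENSE, change = 50 - 50 = 0¢

Answer: DISPENSED after coin 5, change 0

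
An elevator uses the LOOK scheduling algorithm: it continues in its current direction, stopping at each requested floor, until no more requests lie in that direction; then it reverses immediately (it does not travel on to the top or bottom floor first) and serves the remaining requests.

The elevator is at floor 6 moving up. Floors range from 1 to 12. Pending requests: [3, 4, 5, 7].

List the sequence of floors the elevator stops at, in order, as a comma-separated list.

Current: 6, moving UP
Serve above first (ascending): [7]
Then reverse, serve below (descending): [5, 4, 3]

Answer: 7, 5, 4, 3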